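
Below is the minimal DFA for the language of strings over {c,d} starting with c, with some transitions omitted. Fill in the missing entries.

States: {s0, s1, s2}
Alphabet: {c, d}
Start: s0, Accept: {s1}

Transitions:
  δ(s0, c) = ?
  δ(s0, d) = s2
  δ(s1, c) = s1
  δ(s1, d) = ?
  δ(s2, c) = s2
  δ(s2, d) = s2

From the language and accept set, identify what each state tracks — s0: no input read; s1: started with c; s2: started with d (dead).
Each missing δ(q, a) is the state matching the new tracked value after reading a.
δ(s0, c) = s1; δ(s1, d) = s1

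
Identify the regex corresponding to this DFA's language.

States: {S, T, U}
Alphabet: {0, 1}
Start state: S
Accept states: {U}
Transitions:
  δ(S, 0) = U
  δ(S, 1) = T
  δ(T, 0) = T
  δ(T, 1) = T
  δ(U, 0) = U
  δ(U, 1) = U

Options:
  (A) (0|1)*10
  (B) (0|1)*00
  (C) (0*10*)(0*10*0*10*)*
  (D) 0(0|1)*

Check each option against the DFA on short strings; one disagreement eliminates an option:
  (A) (0|1)*10: on '0' the DFA goes S → U and accepts (U ∈ Accept), but the regex does not match it → eliminate
  (B) (0|1)*00: on '0' the DFA goes S → U and accepts (U ∈ Accept), but the regex does not match it → eliminate
  (C) (0*10*)(0*10*0*10*)*: on '0' the DFA goes S → U and accepts (U ∈ Accept), but the regex does not match it → eliminate
  (D) 0(0|1)*: agrees with the DFA on every string of length ≤ 6
Only (D) is consistent with the DFA.
(D) 0(0|1)*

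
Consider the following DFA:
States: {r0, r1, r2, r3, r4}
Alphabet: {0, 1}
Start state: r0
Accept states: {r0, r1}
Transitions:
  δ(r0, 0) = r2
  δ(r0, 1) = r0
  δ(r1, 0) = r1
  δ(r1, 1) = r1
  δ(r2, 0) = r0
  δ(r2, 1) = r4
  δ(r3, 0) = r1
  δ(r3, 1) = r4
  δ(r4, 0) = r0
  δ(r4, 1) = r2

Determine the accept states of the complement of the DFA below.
Complement accept states = All states \ Original accept states
= {r0, r1, r2, r3, r4} \ {r0, r1}
{r2, r3, r4}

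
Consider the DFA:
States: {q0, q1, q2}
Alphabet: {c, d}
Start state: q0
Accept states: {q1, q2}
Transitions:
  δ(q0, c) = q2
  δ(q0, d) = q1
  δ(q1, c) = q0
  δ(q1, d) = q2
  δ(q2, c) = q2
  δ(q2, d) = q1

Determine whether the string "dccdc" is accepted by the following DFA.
Processing string "dccdc":
  q0 --d--> q1
  q1 --c--> q0
  q0 --c--> q2
  q2 --d--> q1
  q1 --c--> q0
Final state: q0
Accept states: {q1, q2}
No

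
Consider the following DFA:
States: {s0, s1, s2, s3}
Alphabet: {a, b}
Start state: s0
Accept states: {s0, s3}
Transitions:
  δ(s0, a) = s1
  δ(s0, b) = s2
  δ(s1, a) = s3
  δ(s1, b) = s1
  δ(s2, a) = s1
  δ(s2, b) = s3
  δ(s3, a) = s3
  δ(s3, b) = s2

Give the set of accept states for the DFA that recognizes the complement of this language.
Complement accept states = All states \ Original accept states
= {s0, s1, s2, s3} \ {s0, s3}
{s1, s2}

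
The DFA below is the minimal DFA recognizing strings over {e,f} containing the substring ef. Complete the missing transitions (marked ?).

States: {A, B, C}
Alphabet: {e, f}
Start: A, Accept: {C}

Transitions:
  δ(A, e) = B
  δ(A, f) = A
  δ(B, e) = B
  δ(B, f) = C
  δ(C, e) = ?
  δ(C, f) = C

From the language and accept set, identify what each state tracks — A: no e seen yet; B: seen a e, waiting for f; C: substring ef seen.
Each missing δ(q, a) is the state matching the new tracked value after reading a.
δ(C, e) = C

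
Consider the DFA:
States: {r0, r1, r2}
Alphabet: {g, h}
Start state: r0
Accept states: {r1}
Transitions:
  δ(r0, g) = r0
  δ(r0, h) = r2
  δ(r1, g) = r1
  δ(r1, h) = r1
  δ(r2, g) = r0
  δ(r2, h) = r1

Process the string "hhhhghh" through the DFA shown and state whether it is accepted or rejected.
Processing string "hhhhghh":
  r0 --h--> r2
  r2 --h--> r1
  r1 --h--> r1
  r1 --h--> r1
  r1 --g--> r1
  r1 --h--> r1
  r1 --h--> r1
Final state: r1
Accept states: {r1}
Yes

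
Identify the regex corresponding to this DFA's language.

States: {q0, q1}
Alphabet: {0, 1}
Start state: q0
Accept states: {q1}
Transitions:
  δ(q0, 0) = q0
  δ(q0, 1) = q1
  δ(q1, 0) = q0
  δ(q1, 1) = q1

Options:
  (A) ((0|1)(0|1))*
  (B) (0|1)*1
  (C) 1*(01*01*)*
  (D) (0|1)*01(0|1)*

Check each option against the DFA on short strings; one disagreement eliminates an option:
  (A) ((0|1)(0|1))*: on ε the DFA stays in q0 and rejects (q0 ∉ Accept), but the regex matches it → eliminate
  (B) (0|1)*1: agrees with the DFA on every string of length ≤ 6
  (C) 1*(01*01*)*: on ε the DFA stays in q0 and rejects (q0 ∉ Accept), but the regex matches it → eliminate
  (D) (0|1)*01(0|1)*: on '1' the DFA goes q0 → q1 and accepts (q1 ∈ Accept), but the regex does not match it → eliminate
Only (B) is consistent with the DFA.
(B) (0|1)*1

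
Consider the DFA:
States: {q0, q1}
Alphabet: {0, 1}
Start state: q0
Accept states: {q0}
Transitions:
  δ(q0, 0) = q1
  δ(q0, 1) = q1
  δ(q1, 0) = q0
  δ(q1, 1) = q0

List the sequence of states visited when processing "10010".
read '1': q0 → q1
  read '0': q1 → q0
  read '0': q0 → q1
  read '1': q1 → q0
  read '0': q0 → q1
q0 -> q1 -> q0 -> q1 -> q0 -> q1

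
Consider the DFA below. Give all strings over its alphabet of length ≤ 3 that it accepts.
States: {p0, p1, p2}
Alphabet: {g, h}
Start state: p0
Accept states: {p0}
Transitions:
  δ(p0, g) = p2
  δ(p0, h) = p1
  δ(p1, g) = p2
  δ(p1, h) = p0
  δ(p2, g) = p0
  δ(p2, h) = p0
ε, gg, gh, hh, hgg, hgh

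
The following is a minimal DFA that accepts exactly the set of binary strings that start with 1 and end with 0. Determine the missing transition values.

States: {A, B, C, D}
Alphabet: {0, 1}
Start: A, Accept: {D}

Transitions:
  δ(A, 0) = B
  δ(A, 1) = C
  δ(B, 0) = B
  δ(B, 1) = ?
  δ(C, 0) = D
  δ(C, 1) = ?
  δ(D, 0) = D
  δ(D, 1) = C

From the language and accept set, identify what each state tracks — A: no input read; B: started with 0 (dead); C: started with 1, last symbol 1; D: started with 1, last symbol 0.
Each missing δ(q, a) is the state matching the new tracked value after reading a.
δ(B, 1) = B; δ(C, 1) = C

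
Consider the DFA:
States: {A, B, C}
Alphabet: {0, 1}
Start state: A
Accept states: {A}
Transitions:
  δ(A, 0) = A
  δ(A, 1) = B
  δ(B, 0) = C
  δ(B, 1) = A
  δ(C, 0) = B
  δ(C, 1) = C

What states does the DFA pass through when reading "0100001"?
read '0': A → A
  read '1': A → B
  read '0': B → C
  read '0': C → B
  read '0': B → C
  read '0': C → B
  read '1': B → A
A -> A -> B -> C -> B -> C -> B -> A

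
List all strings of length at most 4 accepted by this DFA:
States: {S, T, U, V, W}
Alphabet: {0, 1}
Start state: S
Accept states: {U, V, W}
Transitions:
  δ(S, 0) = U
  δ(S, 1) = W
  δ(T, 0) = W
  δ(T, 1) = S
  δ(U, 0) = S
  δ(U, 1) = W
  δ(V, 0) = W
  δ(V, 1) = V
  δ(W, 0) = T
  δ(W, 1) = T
0, 1, 01, 000, 001, 100, 110, 0001, 0100, 0110, 1010, 1011, 1110, 1111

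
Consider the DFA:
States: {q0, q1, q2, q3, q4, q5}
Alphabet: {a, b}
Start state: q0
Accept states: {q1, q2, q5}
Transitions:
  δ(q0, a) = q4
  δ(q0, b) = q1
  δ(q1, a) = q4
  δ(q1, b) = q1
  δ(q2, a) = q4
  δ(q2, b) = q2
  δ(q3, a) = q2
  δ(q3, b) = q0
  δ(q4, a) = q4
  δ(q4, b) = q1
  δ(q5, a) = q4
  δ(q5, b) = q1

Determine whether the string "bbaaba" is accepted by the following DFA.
Processing string "bbaaba":
  q0 --b--> q1
  q1 --b--> q1
  q1 --a--> q4
  q4 --a--> q4
  q4 --b--> q1
  q1 --a--> q4
Final state: q4
Accept states: {q1, q2, q5}
No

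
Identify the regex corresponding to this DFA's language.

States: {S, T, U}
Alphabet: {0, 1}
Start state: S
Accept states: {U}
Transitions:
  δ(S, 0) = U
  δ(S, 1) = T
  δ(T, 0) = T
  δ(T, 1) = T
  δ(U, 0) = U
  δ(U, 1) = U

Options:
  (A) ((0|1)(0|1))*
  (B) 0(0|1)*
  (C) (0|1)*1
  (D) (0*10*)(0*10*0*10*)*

Check each option against the DFA on short strings; one disagreement eliminates an option:
  (A) ((0|1)(0|1))*: on ε the DFA stays in S and rejects (S ∉ Accept), but the regex matches it → eliminate
  (B) 0(0|1)*: agrees with the DFA on every string of length ≤ 6
  (C) (0|1)*1: on '0' the DFA goes S → U and accepts (U ∈ Accept), but the regex does not match it → eliminate
  (D) (0*10*)(0*10*0*10*)*: on '0' the DFA goes S → U and accepts (U ∈ Accept), but the regex does not match it → eliminate
Only (B) is consistent with the DFA.
(B) 0(0|1)*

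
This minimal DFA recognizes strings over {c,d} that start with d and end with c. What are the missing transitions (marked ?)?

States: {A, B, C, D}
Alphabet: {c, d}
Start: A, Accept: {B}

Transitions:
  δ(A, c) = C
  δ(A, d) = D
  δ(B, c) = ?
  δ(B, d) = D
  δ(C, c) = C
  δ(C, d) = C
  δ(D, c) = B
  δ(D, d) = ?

From the language and accept set, identify what each state tracks — A: no input read; B: started with d, last symbol c; C: started with c (dead); D: started with d, last symbol d.
Each missing δ(q, a) is the state matching the new tracked value after reading a.
δ(B, c) = B; δ(D, d) = D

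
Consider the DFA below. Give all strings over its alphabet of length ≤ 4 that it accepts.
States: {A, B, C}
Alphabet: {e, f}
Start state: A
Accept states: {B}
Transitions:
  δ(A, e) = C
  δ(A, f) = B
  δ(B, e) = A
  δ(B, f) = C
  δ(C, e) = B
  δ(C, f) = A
f, ee, eff, fef, ffe, eeef, eefe, efee, feee, ffff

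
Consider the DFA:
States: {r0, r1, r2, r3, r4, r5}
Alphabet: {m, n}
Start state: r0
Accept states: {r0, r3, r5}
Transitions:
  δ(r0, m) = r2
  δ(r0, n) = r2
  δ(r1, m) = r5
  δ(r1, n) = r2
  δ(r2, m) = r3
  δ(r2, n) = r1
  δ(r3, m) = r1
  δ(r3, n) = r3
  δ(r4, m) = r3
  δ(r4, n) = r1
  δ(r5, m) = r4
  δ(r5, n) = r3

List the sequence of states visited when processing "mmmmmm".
read 'm': r0 → r2
  read 'm': r2 → r3
  read 'm': r3 → r1
  read 'm': r1 → r5
  read 'm': r5 → r4
  read 'm': r4 → r3
r0 -> r2 -> r3 -> r1 -> r5 -> r4 -> r3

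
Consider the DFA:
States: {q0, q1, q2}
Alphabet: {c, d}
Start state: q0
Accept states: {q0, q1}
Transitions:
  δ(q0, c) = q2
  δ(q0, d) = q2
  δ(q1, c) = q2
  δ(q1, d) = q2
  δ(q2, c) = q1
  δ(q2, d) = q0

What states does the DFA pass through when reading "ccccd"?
read 'c': q0 → q2
  read 'c': q2 → q1
  read 'c': q1 → q2
  read 'c': q2 → q1
  read 'd': q1 → q2
q0 -> q2 -> q1 -> q2 -> q1 -> q2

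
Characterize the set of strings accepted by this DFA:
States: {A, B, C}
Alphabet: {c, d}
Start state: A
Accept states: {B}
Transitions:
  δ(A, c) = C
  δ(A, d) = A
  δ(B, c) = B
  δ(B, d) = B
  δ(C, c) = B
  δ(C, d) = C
Testing a few strings:
  'ccc' → accept
  'dddd' → reject
  'ddcd' → reject
  'c' → reject
State roles: A=zero c's seen; B=≥ two c's seen; C=one c seen
All strings over {c,d} containing at least two c's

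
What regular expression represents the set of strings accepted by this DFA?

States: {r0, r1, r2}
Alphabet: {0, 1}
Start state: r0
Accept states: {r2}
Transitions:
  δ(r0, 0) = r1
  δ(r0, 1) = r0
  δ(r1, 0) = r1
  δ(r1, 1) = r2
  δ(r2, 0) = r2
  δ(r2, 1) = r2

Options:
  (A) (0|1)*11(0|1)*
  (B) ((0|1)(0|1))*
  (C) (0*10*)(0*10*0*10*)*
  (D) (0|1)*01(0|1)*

Check each option against the DFA on short strings; one disagreement eliminates an option:
  (A) (0|1)*11(0|1)*: on '01' the DFA goes r0 → r1 → r2 and accepts (r2 ∈ Accept), but the regex does not match it → eliminate
  (B) ((0|1)(0|1))*: on ε the DFA stays in r0 and rejects (r0 ∉ Accept), but the regex matches it → eliminate
  (C) (0*10*)(0*10*0*10*)*: on '1' the DFA goes r0 → r0 and rejects (r0 ∉ Accept), but the regex matches it → eliminate
  (D) (0|1)*01(0|1)*: agrees with the DFA on every string of length ≤ 6
Only (D) is consistent with the DFA.
(D) (0|1)*01(0|1)*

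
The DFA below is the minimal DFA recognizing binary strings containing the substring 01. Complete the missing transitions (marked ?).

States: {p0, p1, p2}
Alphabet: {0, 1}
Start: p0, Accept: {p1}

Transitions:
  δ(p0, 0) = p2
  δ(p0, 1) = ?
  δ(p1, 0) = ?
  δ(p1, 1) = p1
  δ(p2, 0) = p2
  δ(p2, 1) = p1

From the language and accept set, identify what each state tracks — p0: no 0 seen yet; p1: substring 01 seen; p2: seen a 0, waiting for 1.
Each missing δ(q, a) is the state matching the new tracked value after reading a.
δ(p0, 1) = p0; δ(p1, 0) = p1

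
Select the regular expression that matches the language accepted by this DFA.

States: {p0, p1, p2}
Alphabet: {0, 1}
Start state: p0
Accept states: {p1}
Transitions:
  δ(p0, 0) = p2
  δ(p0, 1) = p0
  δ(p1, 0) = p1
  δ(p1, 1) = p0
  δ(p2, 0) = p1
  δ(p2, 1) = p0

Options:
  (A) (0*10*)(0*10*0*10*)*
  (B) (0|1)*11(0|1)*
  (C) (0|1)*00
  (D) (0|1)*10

Check each option against the DFA on short strings; one disagreement eliminates an option:
  (A) (0*10*)(0*10*0*10*)*: on '1' the DFA goes p0 → p0 and rejects (p0 ∉ Accept), but the regex matches it → eliminate
  (B) (0|1)*11(0|1)*: on '00' the DFA goes p0 → p2 → p1 and accepts (p1 ∈ Accept), but the regex does not match it → eliminate
  (C) (0|1)*00: agrees with the DFA on every string of length ≤ 6
  (D) (0|1)*10: on '00' the DFA goes p0 → p2 → p1 and accepts (p1 ∈ Accept), but the regex does not match it → eliminate
Only (C) is consistent with the DFA.
(C) (0|1)*00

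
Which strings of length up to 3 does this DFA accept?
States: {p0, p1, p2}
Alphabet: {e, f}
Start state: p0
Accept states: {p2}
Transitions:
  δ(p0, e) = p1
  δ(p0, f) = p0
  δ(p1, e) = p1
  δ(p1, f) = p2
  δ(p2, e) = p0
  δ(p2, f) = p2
ef, eef, eff, fef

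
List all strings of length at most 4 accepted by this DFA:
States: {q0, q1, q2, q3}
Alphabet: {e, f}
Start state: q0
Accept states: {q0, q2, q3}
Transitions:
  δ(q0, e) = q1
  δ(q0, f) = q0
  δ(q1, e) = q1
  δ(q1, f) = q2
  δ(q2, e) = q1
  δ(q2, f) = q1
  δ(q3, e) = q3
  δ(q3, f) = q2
ε, f, ef, ff, eef, fef, fff, eeef, efef, efff, feef, ffef, ffff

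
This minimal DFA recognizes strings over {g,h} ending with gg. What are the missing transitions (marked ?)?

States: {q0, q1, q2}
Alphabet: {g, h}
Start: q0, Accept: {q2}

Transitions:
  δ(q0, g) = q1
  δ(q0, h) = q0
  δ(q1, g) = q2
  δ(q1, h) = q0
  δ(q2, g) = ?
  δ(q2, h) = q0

From the language and accept set, identify what each state tracks — q0: last symbol not g; q1: one trailing g; q2: two trailing g's.
Each missing δ(q, a) is the state matching the new tracked value after reading a.
δ(q2, g) = q2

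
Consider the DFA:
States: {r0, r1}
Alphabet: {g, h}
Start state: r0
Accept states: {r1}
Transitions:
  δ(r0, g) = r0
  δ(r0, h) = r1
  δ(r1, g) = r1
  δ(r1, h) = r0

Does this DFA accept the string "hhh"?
Processing string "hhh":
  r0 --h--> r1
  r1 --h--> r0
  r0 --h--> r1
Final state: r1
Accept states: {r1}
Yes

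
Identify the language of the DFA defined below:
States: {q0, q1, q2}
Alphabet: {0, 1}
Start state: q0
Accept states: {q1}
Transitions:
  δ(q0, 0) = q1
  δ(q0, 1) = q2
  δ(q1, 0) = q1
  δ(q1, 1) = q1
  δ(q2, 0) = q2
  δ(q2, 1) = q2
Testing a few strings:
  '111' → reject
  '1' → reject
  '10' → reject
  '001' → accept
State roles: q0=no input read; q1=started with 0; q2=started with 1 (dead)
All binary strings starting with 0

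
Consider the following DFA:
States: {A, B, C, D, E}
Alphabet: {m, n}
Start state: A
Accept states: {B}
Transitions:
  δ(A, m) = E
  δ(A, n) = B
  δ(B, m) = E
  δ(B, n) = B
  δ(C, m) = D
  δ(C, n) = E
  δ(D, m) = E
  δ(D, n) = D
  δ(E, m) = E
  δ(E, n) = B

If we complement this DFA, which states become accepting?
Complement accept states = All states \ Original accept states
= {A, B, C, D, E} \ {B}
{A, C, D, E}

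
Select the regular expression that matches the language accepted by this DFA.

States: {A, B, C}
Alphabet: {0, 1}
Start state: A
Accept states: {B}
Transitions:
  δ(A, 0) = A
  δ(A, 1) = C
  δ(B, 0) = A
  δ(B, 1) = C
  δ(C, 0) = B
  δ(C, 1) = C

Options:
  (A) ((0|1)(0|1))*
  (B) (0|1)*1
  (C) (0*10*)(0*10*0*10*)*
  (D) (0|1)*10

Check each option against the DFA on short strings; one disagreement eliminates an option:
  (A) ((0|1)(0|1))*: on ε the DFA stays in A and rejects (A ∉ Accept), but the regex matches it → eliminate
  (B) (0|1)*1: on '1' the DFA goes A → C and rejects (C ∉ Accept), but the regex matches it → eliminate
  (C) (0*10*)(0*10*0*10*)*: on '1' the DFA goes A → C and rejects (C ∉ Accept), but the regex matches it → eliminate
  (D) (0|1)*10: agrees with the DFA on every string of length ≤ 6
Only (D) is consistent with the DFA.
(D) (0|1)*10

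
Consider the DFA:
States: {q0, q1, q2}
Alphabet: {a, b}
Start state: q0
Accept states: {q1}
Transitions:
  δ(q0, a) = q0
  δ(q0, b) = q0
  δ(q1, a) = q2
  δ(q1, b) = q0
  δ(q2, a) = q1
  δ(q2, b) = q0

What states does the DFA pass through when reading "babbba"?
read 'b': q0 → q0
  read 'a': q0 → q0
  read 'b': q0 → q0
  read 'b': q0 → q0
  read 'b': q0 → q0
  read 'a': q0 → q0
q0 -> q0 -> q0 -> q0 -> q0 -> q0 -> q0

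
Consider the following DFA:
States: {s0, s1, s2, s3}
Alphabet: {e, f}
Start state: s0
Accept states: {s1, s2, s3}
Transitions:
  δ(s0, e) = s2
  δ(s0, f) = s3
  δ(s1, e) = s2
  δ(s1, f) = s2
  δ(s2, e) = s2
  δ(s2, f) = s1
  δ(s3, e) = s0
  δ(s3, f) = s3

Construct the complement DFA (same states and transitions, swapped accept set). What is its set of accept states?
Complement accept states = All states \ Original accept states
= {s0, s1, s2, s3} \ {s1, s2, s3}
{s0}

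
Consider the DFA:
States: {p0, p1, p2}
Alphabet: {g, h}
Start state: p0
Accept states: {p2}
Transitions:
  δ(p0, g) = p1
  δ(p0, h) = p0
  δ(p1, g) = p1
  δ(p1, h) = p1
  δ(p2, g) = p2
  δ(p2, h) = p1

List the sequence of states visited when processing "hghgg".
read 'h': p0 → p0
  read 'g': p0 → p1
  read 'h': p1 → p1
  read 'g': p1 → p1
  read 'g': p1 → p1
p0 -> p0 -> p1 -> p1 -> p1 -> p1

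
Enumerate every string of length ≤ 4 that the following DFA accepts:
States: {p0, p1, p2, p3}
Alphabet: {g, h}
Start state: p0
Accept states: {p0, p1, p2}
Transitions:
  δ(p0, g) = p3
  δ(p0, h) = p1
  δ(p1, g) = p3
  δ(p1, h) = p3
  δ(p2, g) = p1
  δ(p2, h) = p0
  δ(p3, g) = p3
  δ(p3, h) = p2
ε, h, gh, ggh, ghg, ghh, hgh, hhh, gggh, gghg, gghh, ghhh, hggh, hghg, hghh, hhgh, hhhg, hhhh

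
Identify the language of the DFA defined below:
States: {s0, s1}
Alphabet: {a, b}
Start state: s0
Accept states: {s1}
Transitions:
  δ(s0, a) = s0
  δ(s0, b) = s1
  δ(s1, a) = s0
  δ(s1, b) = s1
Testing a few strings:
  'b' → accept
  'bab' → accept
  'bb' → accept
  'abb' → accept
State roles: s0=last symbol not b; s1=last symbol is b
All strings over {a,b} ending with b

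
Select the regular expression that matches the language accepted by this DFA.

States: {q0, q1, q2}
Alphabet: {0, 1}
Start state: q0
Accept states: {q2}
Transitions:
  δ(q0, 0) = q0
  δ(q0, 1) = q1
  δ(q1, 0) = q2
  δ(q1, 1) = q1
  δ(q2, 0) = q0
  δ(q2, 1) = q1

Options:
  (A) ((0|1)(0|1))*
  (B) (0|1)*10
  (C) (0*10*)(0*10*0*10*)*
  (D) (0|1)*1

Check each option against the DFA on short strings; one disagreement eliminates an option:
  (A) ((0|1)(0|1))*: on ε the DFA stays in q0 and rejects (q0 ∉ Accept), but the regex matches it → eliminate
  (B) (0|1)*10: agrees with the DFA on every string of length ≤ 6
  (C) (0*10*)(0*10*0*10*)*: on '1' the DFA goes q0 → q1 and rejects (q1 ∉ Accept), but the regex matches it → eliminate
  (D) (0|1)*1: on '1' the DFA goes q0 → q1 and rejects (q1 ∉ Accept), but the regex matches it → eliminate
Only (B) is consistent with the DFA.
(B) (0|1)*10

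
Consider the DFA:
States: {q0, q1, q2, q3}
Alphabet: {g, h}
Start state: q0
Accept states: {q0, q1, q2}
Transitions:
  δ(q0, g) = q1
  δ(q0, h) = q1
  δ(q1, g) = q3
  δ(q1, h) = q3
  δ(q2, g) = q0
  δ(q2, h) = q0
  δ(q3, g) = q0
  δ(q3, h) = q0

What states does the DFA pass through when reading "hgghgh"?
read 'h': q0 → q1
  read 'g': q1 → q3
  read 'g': q3 → q0
  read 'h': q0 → q1
  read 'g': q1 → q3
  read 'h': q3 → q0
q0 -> q1 -> q3 -> q0 -> q1 -> q3 -> q0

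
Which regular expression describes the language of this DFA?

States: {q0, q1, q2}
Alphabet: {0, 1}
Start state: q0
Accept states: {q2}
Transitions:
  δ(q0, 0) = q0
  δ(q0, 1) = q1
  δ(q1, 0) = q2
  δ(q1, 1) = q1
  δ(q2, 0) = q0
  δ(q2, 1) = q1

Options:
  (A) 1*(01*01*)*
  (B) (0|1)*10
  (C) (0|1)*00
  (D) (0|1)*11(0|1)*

Check each option against the DFA on short strings; one disagreement eliminates an option:
  (A) 1*(01*01*)*: on ε the DFA stays in q0 and rejects (q0 ∉ Accept), but the regex matches it → eliminate
  (B) (0|1)*10: agrees with the DFA on every string of length ≤ 6
  (C) (0|1)*00: on '00' the DFA goes q0 → q0 → q0 and rejects (q0 ∉ Accept), but the regex matches it → eliminate
  (D) (0|1)*11(0|1)*: on '10' the DFA goes q0 → q1 → q2 and accepts (q2 ∈ Accept), but the regex does not match it → eliminate
Only (B) is consistent with the DFA.
(B) (0|1)*10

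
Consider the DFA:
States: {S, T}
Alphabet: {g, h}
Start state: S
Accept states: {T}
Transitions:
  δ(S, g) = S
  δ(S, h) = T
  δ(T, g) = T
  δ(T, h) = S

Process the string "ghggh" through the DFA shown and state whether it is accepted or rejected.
Processing string "ghggh":
  S --g--> S
  S --h--> T
  T --g--> T
  T --g--> T
  T --h--> S
Final state: S
Accept states: {T}
No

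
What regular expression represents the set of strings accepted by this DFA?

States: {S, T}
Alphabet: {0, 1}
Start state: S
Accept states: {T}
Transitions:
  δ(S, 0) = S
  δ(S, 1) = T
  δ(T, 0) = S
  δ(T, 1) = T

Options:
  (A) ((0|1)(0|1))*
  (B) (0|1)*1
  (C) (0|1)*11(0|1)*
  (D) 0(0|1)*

Check each option against the DFA on short strings; one disagreement eliminates an option:
  (A) ((0|1)(0|1))*: on ε the DFA stays in S and rejects (S ∉ Accept), but the regex matches it → eliminate
  (B) (0|1)*1: agrees with the DFA on every string of length ≤ 6
  (C) (0|1)*11(0|1)*: on '1' the DFA goes S → T and accepts (T ∈ Accept), but the regex does not match it → eliminate
  (D) 0(0|1)*: on '0' the DFA goes S → S and rejects (S ∉ Accept), but the regex matches it → eliminate
Only (B) is consistent with the DFA.
(B) (0|1)*1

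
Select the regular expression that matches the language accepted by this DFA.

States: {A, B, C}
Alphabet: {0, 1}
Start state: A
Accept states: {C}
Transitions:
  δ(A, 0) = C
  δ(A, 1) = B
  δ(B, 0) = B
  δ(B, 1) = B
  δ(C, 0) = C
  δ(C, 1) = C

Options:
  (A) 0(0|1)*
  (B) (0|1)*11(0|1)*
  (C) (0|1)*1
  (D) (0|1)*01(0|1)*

Check each option against the DFA on short strings; one disagreement eliminates an option:
  (A) 0(0|1)*: agrees with the DFA on every string of length ≤ 6
  (B) (0|1)*11(0|1)*: on '0' the DFA goes A → C and accepts (C ∈ Accept), but the regex does not match it → eliminate
  (C) (0|1)*1: on '0' the DFA goes A → C and accepts (C ∈ Accept), but the regex does not match it → eliminate
  (D) (0|1)*01(0|1)*: on '0' the DFA goes A → C and accepts (C ∈ Accept), but the regex does not match it → eliminate
Only (A) is consistent with the DFA.
(A) 0(0|1)*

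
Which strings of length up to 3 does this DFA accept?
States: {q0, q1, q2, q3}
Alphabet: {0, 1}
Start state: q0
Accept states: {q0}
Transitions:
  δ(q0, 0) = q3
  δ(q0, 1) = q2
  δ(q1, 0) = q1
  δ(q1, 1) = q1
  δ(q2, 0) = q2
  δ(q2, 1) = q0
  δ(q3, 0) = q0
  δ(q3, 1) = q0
ε, 00, 01, 11, 101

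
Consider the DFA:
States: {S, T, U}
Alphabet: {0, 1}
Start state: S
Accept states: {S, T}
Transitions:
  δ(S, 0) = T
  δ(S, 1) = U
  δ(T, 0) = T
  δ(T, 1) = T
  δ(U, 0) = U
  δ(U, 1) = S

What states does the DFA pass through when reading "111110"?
read '1': S → U
  read '1': U → S
  read '1': S → U
  read '1': U → S
  read '1': S → U
  read '0': U → U
S -> U -> S -> U -> S -> U -> U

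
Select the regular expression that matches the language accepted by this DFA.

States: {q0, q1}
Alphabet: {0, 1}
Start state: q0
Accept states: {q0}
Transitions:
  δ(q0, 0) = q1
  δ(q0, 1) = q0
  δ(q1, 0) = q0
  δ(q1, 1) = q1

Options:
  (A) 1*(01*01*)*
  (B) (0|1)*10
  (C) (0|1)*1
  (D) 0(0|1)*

Check each option against the DFA on short strings; one disagreement eliminates an option:
  (A) 1*(01*01*)*: agrees with the DFA on every string of length ≤ 6
  (B) (0|1)*10: on ε the DFA stays in q0 and accepts (q0 ∈ Accept), but the regex does not match it → eliminate
  (C) (0|1)*1: on ε the DFA stays in q0 and accepts (q0 ∈ Accept), but the regex does not match it → eliminate
  (D) 0(0|1)*: on ε the DFA stays in q0 and accepts (q0 ∈ Accept), but the regex does not match it → eliminate
Only (A) is consistent with the DFA.
(A) 1*(01*01*)*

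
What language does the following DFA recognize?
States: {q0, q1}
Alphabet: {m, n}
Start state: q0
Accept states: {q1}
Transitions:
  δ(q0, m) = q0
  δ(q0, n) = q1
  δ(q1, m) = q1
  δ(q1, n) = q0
Testing a few strings:
  'nmm' → accept
  'nn' → reject
  'n' → accept
  'mn' → accept
State roles: q0=even number of n's so far; q1=odd number of n's so far
All strings over {m,n} with an odd number of n's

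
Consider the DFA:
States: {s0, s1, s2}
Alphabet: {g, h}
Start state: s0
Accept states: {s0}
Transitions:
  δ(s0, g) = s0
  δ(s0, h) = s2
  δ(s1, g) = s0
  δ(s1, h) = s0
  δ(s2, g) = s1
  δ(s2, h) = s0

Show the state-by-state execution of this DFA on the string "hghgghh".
read 'h': s0 → s2
  read 'g': s2 → s1
  read 'h': s1 → s0
  read 'g': s0 → s0
  read 'g': s0 → s0
  read 'h': s0 → s2
  read 'h': s2 → s0
s0 -> s2 -> s1 -> s0 -> s0 -> s0 -> s2 -> s0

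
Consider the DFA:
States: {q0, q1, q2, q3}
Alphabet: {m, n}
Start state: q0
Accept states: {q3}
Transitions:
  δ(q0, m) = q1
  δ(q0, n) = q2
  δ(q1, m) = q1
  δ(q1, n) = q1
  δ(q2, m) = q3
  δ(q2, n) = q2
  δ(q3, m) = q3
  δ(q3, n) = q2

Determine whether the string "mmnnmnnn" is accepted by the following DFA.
Processing string "mmnnmnnn":
  q0 --m--> q1
  q1 --m--> q1
  q1 --n--> q1
  q1 --n--> q1
  q1 --m--> q1
  q1 --n--> q1
  q1 --n--> q1
  q1 --n--> q1
Final state: q1
Accept states: {q3}
No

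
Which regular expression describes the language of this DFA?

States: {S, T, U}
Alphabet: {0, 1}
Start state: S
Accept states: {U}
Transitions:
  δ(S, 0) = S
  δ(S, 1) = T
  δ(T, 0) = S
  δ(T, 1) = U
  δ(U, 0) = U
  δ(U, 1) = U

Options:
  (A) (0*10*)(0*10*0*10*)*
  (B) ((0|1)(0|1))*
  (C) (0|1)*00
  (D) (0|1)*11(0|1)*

Check each option against the DFA on short strings; one disagreement eliminates an option:
  (A) (0*10*)(0*10*0*10*)*: on '1' the DFA goes S → T and rejects (T ∉ Accept), but the regex matches it → eliminate
  (B) ((0|1)(0|1))*: on ε the DFA stays in S and rejects (S ∉ Accept), but the regex matches it → eliminate
  (C) (0|1)*00: on '00' the DFA goes S → S → S and rejects (S ∉ Accept), but the regex matches it → eliminate
  (D) (0|1)*11(0|1)*: agrees with the DFA on every string of length ≤ 6
Only (D) is consistent with the DFA.
(D) (0|1)*11(0|1)*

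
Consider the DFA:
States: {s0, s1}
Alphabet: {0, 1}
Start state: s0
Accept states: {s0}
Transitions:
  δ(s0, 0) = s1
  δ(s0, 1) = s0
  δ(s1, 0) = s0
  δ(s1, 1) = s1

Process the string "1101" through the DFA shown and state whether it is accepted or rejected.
Processing string "1101":
  s0 --1--> s0
  s0 --1--> s0
  s0 --0--> s1
  s1 --1--> s1
Final state: s1
Accept states: {s0}
No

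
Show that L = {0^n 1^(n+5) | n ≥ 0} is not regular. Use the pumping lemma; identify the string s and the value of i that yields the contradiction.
Assume L is regular with pumping length p. Idea: pumping the 0-block breaks the fixed offset of 5.
Choose s = 0^p 1^(p+5) ∈ L. By the pumping lemma, s = xyz with |xy| ≤ p, |y| > 0, so y = 0^k with k ≥ 1. Then xy²z = 0^(p+k) 1^(p+5). For this to be in L we would need p+5 = (p+k)+5, i.e. k = 0, contradicting k ≥ 1. So xy²z ∉ L.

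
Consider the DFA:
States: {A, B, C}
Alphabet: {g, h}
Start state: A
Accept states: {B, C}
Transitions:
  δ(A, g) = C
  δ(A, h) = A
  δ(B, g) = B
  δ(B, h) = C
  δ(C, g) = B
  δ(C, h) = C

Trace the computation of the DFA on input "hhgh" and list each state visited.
read 'h': A → A
  read 'h': A → A
  read 'g': A → C
  read 'h': C → C
A -> A -> A -> C -> C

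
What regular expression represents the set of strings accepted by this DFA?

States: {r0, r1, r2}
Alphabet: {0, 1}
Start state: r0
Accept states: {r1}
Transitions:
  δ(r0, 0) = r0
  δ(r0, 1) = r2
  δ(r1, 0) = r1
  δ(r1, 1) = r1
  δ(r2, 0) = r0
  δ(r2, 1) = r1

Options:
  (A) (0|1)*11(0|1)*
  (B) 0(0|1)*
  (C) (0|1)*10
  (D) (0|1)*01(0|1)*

Check each option against the DFA on short strings; one disagreement eliminates an option:
  (A) (0|1)*11(0|1)*: agrees with the DFA on every string of length ≤ 6
  (B) 0(0|1)*: on '0' the DFA goes r0 → r0 and rejects (r0 ∉ Accept), but the regex matches it → eliminate
  (C) (0|1)*10: on '10' the DFA goes r0 → r2 → r0 and rejects (r0 ∉ Accept), but the regex matches it → eliminate
  (D) (0|1)*01(0|1)*: on '01' the DFA goes r0 → r0 → r2 and rejects (r2 ∉ Accept), but the regex matches it → eliminate
Only (A) is consistent with the DFA.
(A) (0|1)*11(0|1)*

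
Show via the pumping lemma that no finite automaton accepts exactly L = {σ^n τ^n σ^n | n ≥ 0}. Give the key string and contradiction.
Assume L is regular with pumping length p. Idea: pumping the first σ-block unbalances it against the other two.
Choose s = σ^p τ^p σ^p ∈ L (|s| = 3p ≥ p). By the pumping lemma, s = xyz with |xy| ≤ p, |y| > 0, so y = σ^k with k ≥ 1, inside the first σ-block. Then xy²z = σ^(p+k) τ^p σ^p. The first block has length p+k ≠ p, so the three block lengths are no longer equal and xy²z ∉ L.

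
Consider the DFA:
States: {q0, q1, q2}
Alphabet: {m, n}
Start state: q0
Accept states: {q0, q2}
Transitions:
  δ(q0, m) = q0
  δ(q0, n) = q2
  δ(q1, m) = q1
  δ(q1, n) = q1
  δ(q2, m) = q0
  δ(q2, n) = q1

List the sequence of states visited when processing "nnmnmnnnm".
read 'n': q0 → q2
  read 'n': q2 → q1
  read 'm': q1 → q1
  read 'n': q1 → q1
  read 'm': q1 → q1
  read 'n': q1 → q1
  read 'n': q1 → q1
  read 'n': q1 → q1
  read 'm': q1 → q1
q0 -> q2 -> q1 -> q1 -> q1 -> q1 -> q1 -> q1 -> q1 -> q1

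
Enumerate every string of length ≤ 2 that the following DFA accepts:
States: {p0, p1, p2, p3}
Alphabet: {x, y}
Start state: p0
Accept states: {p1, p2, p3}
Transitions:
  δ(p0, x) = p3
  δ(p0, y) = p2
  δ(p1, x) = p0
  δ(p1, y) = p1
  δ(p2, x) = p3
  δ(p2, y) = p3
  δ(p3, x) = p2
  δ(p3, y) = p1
x, y, xx, xy, yx, yy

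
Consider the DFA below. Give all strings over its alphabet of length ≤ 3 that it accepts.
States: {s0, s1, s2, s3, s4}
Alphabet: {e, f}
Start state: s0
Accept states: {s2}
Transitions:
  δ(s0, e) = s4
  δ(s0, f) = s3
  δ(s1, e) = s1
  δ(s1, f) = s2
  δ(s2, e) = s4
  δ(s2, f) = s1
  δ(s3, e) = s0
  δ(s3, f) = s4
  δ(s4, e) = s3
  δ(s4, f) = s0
None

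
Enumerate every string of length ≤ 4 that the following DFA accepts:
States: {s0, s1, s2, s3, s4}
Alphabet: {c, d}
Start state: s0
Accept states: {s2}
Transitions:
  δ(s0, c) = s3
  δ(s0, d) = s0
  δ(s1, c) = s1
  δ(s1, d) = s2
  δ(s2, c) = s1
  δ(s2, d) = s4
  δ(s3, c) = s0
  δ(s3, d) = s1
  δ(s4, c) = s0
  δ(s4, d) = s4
cdd, cdcd, dcdd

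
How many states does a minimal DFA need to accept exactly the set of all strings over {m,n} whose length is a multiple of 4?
By Myhill–Nerode, count the distinguishable equivalence classes: 4 classes — one per residue of the length mod 4; class i is distinguished from class j by any string of length (4 − i) mod 4.
4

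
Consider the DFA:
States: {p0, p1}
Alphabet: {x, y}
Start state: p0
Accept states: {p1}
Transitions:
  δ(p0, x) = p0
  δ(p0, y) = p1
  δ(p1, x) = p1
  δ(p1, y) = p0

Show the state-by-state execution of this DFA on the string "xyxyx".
read 'x': p0 → p0
  read 'y': p0 → p1
  read 'x': p1 → p1
  read 'y': p1 → p0
  read 'x': p0 → p0
p0 -> p0 -> p1 -> p1 -> p0 -> p0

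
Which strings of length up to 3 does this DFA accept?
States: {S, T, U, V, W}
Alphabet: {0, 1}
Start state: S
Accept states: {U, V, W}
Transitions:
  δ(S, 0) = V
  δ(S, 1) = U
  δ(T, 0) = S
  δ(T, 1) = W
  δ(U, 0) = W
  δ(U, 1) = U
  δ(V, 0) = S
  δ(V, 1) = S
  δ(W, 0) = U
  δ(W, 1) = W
0, 1, 10, 11, 000, 001, 010, 011, 100, 101, 110, 111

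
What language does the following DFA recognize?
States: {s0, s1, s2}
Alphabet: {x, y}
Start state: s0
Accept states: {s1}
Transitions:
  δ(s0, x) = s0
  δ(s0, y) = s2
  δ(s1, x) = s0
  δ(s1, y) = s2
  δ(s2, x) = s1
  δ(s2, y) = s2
Testing a few strings:
  'yxx' → reject
  'x' → reject
  'yx' → accept
  'yxxx' → reject
State roles: s0=no suffix match; s1=suffix is yx; s2=one trailing y
All strings over {x,y} ending with yx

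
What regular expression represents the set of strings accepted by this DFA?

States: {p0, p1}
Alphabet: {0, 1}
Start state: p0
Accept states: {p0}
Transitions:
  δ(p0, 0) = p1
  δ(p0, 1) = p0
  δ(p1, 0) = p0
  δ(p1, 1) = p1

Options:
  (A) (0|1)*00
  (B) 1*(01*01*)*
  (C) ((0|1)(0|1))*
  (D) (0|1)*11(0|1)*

Check each option against the DFA on short strings; one disagreement eliminates an option:
  (A) (0|1)*00: on ε the DFA stays in p0 and accepts (p0 ∈ Accept), but the regex does not match it → eliminate
  (B) 1*(01*01*)*: agrees with the DFA on every string of length ≤ 6
  (C) ((0|1)(0|1))*: on '1' the DFA goes p0 → p0 and accepts (p0 ∈ Accept), but the regex does not match it → eliminate
  (D) (0|1)*11(0|1)*: on ε the DFA stays in p0 and accepts (p0 ∈ Accept), but the regex does not match it → eliminate
Only (B) is consistent with the DFA.
(B) 1*(01*01*)*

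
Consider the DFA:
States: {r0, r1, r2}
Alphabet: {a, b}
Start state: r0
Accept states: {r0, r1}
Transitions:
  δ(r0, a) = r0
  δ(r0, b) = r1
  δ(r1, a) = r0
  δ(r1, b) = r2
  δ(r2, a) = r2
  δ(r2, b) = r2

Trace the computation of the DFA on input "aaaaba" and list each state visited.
read 'a': r0 → r0
  read 'a': r0 → r0
  read 'a': r0 → r0
  read 'a': r0 → r0
  read 'b': r0 → r1
  read 'a': r1 → r0
r0 -> r0 -> r0 -> r0 -> r0 -> r1 -> r0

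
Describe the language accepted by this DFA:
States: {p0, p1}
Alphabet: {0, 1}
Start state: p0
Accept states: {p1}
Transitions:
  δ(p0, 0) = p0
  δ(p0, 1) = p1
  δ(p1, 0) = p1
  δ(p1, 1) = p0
Testing a few strings:
  '1' → accept
  '0' → reject
  '110' → reject
  '01' → accept
State roles: p0=even number of 1's so far; p1=odd number of 1's so far
All binary strings with an odd number of 1's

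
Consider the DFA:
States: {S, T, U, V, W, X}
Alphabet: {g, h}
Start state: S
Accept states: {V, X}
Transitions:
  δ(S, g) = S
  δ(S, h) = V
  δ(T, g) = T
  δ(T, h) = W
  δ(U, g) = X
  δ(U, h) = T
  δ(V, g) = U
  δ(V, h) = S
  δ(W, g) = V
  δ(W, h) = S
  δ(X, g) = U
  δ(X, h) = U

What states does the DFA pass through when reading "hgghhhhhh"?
read 'h': S → V
  read 'g': V → U
  read 'g': U → X
  read 'h': X → U
  read 'h': U → T
  read 'h': T → W
  read 'h': W → S
  read 'h': S → V
  read 'h': V → S
S -> V -> U -> X -> U -> T -> W -> S -> V -> S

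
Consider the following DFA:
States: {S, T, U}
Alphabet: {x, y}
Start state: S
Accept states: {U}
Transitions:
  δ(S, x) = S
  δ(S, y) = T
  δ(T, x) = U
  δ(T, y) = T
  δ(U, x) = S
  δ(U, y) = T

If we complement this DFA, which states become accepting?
Complement accept states = All states \ Original accept states
= {S, T, U} \ {U}
{S, T}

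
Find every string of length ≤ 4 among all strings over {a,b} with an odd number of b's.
b, ab, ba, aab, aba, baa, bbb, aaab, aaba, abaa, abbb, baaa, babb, bbab, bbba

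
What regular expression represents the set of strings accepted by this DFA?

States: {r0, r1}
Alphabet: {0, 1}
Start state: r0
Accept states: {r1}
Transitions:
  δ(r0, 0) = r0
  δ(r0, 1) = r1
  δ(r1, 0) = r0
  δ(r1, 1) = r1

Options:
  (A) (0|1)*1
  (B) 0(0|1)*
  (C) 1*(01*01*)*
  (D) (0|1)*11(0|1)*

Check each option against the DFA on short strings; one disagreement eliminates an option:
  (A) (0|1)*1: agrees with the DFA on every string of length ≤ 6
  (B) 0(0|1)*: on '0' the DFA goes r0 → r0 and rejects (r0 ∉ Accept), but the regex matches it → eliminate
  (C) 1*(01*01*)*: on ε the DFA stays in r0 and rejects (r0 ∉ Accept), but the regex matches it → eliminate
  (D) (0|1)*11(0|1)*: on '1' the DFA goes r0 → r1 and accepts (r1 ∈ Accept), but the regex does not match it → eliminate
Only (A) is consistent with the DFA.
(A) (0|1)*1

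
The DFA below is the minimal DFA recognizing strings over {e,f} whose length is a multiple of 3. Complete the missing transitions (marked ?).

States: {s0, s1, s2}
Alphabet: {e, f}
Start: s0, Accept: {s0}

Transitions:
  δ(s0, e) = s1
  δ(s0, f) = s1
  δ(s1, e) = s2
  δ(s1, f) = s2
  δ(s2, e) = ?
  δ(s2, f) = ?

From the language and accept set, identify what each state tracks — s0: length ≡ 0 (mod 3); s1: length ≡ 1 (mod 3); s2: length ≡ 2 (mod 3).
Each missing δ(q, a) is the state matching the new tracked value after reading a.
δ(s2, e) = s0; δ(s2, f) = s0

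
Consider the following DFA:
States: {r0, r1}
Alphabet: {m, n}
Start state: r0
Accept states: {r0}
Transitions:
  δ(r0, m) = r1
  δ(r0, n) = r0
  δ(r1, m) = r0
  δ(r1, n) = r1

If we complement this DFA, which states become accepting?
Complement accept states = All states \ Original accept states
= {r0, r1} \ {r0}
{r1}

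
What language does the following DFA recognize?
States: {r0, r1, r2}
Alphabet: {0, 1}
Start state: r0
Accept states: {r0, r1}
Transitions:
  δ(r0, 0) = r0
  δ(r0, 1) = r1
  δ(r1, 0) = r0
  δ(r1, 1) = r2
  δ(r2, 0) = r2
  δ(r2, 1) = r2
Testing a few strings:
  '111' → reject
  '001' → accept
  '01' → accept
  '0' → accept
State roles: r0=last symbol not 1 (ok); r1=last symbol 1 (ok); r2=saw 11 (dead)
All binary strings with no two consecutive 1's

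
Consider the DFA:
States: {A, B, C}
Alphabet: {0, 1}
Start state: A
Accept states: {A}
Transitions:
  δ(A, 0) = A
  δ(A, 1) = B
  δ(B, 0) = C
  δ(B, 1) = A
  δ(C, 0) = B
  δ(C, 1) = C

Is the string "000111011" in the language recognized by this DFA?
Processing string "000111011":
  A --0--> A
  A --0--> A
  A --0--> A
  A --1--> B
  B --1--> A
  A --1--> B
  B --0--> C
  C --1--> C
  C --1--> C
Final state: C
Accept states: {A}
No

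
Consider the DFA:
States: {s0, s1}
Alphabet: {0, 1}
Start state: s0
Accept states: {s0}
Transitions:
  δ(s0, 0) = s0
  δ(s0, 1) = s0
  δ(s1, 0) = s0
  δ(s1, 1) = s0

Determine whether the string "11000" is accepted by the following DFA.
Processing string "11000":
  s0 --1--> s0
  s0 --1--> s0
  s0 --0--> s0
  s0 --0--> s0
  s0 --0--> s0
Final state: s0
Accept states: {s0}
Yes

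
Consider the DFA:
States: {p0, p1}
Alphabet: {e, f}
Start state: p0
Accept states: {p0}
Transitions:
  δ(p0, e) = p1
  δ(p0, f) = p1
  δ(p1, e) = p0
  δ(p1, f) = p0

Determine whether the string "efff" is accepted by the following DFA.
Processing string "efff":
  p0 --e--> p1
  p1 --f--> p0
  p0 --f--> p1
  p1 --f--> p0
Final state: p0
Accept states: {p0}
Yes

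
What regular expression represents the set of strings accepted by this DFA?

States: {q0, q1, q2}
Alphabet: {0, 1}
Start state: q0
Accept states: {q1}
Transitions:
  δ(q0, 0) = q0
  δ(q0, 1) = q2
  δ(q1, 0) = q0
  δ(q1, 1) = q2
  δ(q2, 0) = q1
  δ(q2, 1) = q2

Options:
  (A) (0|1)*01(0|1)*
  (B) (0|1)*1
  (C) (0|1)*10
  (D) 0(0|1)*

Check each option against the DFA on short strings; one disagreement eliminates an option:
  (A) (0|1)*01(0|1)*: on '01' the DFA goes q0 → q0 → q2 and rejects (q2 ∉ Accept), but the regex matches it → eliminate
  (B) (0|1)*1: on '1' the DFA goes q0 → q2 and rejects (q2 ∉ Accept), but the regex matches it → eliminate
  (C) (0|1)*10: agrees with the DFA on every string of length ≤ 6
  (D) 0(0|1)*: on '0' the DFA goes q0 → q0 and rejects (q0 ∉ Accept), but the regex matches it → eliminate
Only (C) is consistent with the DFA.
(C) (0|1)*10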